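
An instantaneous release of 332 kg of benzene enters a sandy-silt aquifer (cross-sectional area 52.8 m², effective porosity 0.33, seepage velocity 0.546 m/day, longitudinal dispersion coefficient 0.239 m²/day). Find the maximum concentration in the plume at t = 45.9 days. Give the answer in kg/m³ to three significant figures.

The peak of an instantaneous 1D plume sits at x = vt; there the Gaussian factor is 1 and C_max = M/(n_e·A·√(4πDt)), where n_e·A is the pore area the mass is dissolved in.
√(4πDt) = √(4π × 0.239 × 45.9) = 11.74 m, so C_max = 332/(0.33 × 52.8 × 11.74) = 1.62 kg/m³.

1.62 kg/m³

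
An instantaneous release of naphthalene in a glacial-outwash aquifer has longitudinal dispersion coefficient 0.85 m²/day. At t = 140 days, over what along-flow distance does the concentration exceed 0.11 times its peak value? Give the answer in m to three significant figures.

64.8 m

The plume is Gaussian with σ = √(2Dt) = √(2 × 0.85 × 140) = 15.43 m.
C/C_peak = exp(−Δx²/(2σ²)) = 0.11 ⇒ Δx = σ·√(−2 ln 0.11) = 15.43 × 2.101 = 32.42 m.
Width = 2Δx = 64.8 m.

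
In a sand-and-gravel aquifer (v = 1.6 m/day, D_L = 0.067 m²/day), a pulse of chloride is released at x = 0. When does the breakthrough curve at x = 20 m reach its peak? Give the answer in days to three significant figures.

For the 1D instantaneous-source solution, setting ∂C/∂t = 0 at fixed x gives v²t² + 2Dt − x² = 0, so t = (√(D² + v²x²) − D)/v².
√(D² + v²x²) = √(0.067² + 1.6² × 20²) = 32.00; v² = 2.56.
t = (32.00 − 0.067)/2.56 = 12.5 days (vs. the pure-advection estimate x/v = 12.5 d).

12.5 days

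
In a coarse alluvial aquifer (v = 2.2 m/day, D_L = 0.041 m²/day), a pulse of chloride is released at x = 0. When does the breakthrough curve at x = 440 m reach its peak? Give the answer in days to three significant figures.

200 days

For the 1D instantaneous-source solution, setting ∂C/∂t = 0 at fixed x gives v²t² + 2Dt − x² = 0, so t = (√(D² + v²x²) − D)/v².
√(D² + v²x²) = √(0.041² + 2.2² × 440²) = 968.0; v² = 4.84.
t = (968.0 − 0.041)/4.84 = 200 days (vs. the pure-advection estimate x/v = 200 d).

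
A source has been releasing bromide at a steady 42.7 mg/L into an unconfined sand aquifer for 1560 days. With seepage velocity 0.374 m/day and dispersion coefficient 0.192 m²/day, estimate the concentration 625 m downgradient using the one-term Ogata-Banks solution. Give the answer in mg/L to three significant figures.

For a continuous step input, C/C₀ ≈ ½·erfc((x−vt)/(2√(Dt))).
vt = 0.374 × 1560 = 583.44 m and 2√(Dt) = 2√(0.192 × 1560) = 34.61 m.
Argument (x−vt)/(2√(Dt)) = (625 − 583.44)/34.61 = 1.201; ½·erfc(1.201) = 0.04471.
C = 42.7 × 0.04471 = 1.91 mg/L.

1.91 mg/L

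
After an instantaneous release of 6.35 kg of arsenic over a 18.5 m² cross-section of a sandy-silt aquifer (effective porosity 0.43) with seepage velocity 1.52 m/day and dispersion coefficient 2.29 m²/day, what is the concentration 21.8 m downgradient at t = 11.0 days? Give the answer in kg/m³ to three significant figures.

For an instantaneous plane source, C(x,t) = M/(n_e·A·√(4πDt)) · exp(−(x−vt)²/(4Dt)), with n_e·A the pore (flow) area.
Plume center vt = 1.52 × 11.0 = 16.72 m, so the well at 21.8 m is 5.08 m downgradient of the peak.
√(4πDt) = 17.79 m, giving peak height M/(n_e·A·√(4πDt)) = 6.35/(0.43 × 18.5 × 17.79) = 0.04487 kg/m³.
(x−vt)²/(4Dt) = (5.08)²/(4 × 2.29 × 11.0) = 0.2561; exp(−0.2561) = 0.7741.
C = 0.04487 × 0.7741 = 0.0347 kg/m³.

0.0347 kg/m³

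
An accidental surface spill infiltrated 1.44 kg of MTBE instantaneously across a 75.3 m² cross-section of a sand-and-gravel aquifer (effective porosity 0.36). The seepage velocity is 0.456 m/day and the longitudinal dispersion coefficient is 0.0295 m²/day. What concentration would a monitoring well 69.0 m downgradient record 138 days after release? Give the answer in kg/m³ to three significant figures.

0.000772 kg/m³

For an instantaneous plane source, C(x,t) = M/(n_e·A·√(4πDt)) · exp(−(x−vt)²/(4Dt)), with n_e·A the pore (flow) area.
Plume center vt = 0.456 × 138 = 62.928 m, so the well at 69.0 m is 6.072 m downgradient of the peak.
√(4πDt) = 7.152 m, giving peak height M/(n_e·A·√(4πDt)) = 1.44/(0.36 × 75.3 × 7.152) = 0.007427 kg/m³.
(x−vt)²/(4Dt) = (6.072)²/(4 × 0.0295 × 138) = 2.264; exp(−2.264) = 0.1039.
C = 0.007427 × 0.1039 = 0.000772 kg/m³.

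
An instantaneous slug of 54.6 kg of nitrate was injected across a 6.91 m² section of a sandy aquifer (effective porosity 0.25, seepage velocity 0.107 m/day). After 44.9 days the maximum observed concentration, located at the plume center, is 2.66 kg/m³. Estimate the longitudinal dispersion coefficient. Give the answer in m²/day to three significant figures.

0.250 m²/day

At the plume center C_max = M/(n_e·A·√(4πDt)), so D = M²/(4πt·(n_e·A·C_max)²).
n_e·A·C_max = 0.25 × 6.91 × 2.66 = 4.595 kg/m.
D = 54.6²/(4π × 44.9 × 4.595²) = 0.250 m²/day.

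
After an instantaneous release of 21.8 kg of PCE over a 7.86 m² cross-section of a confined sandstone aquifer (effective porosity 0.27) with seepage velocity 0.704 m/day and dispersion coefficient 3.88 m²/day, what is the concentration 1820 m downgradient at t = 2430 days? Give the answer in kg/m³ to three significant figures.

0.0217 kg/m³

For an instantaneous plane source, C(x,t) = M/(n_e·A·√(4πDt)) · exp(−(x−vt)²/(4Dt)), with n_e·A the pore (flow) area.
Plume center vt = 0.704 × 2430 = 1710.72 m, so the well at 1820 m is 109.28 m downgradient of the peak.
√(4πDt) = 344.2 m, giving peak height M/(n_e·A·√(4πDt)) = 21.8/(0.27 × 7.86 × 344.2) = 0.02984 kg/m³.
(x−vt)²/(4Dt) = (109.28)²/(4 × 3.88 × 2430) = 0.3167; exp(−0.3167) = 0.7285.
C = 0.02984 × 0.7285 = 0.0217 kg/m³.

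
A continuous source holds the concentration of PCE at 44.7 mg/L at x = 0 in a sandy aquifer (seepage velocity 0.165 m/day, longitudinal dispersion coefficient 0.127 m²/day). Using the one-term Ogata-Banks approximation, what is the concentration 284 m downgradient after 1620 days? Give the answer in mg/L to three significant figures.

For a continuous step input, C/C₀ ≈ ½·erfc((x−vt)/(2√(Dt))).
vt = 0.165 × 1620 = 267.3 m and 2√(Dt) = 2√(0.127 × 1620) = 28.69 m.
Argument (x−vt)/(2√(Dt)) = (284 − 267.3)/28.69 = 0.5821; ½·erfc(0.5821) = 0.2052.
C = 44.7 × 0.2052 = 9.17 mg/L.

9.17 mg/L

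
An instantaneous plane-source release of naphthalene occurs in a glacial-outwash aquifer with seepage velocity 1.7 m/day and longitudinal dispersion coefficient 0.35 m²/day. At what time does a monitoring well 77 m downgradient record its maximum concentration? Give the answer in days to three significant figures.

For the 1D instantaneous-source solution, setting ∂C/∂t = 0 at fixed x gives v²t² + 2Dt − x² = 0, so t = (√(D² + v²x²) − D)/v².
√(D² + v²x²) = √(0.35² + 1.7² × 77²) = 130.9; v² = 2.89.
t = (130.9 − 0.35)/2.89 = 45.2 days (vs. the pure-advection estimate x/v = 45.3 d).

45.2 days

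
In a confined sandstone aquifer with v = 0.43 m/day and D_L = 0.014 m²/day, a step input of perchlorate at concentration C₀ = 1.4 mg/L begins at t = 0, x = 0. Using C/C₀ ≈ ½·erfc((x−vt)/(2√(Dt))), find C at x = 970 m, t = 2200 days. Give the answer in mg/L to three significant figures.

For a continuous step input, C/C₀ ≈ ½·erfc((x−vt)/(2√(Dt))).
vt = 0.43 × 2200 = 946 m and 2√(Dt) = 2√(0.014 × 2200) = 11.10 m.
Argument (x−vt)/(2√(Dt)) = (970 − 946)/11.10 = 2.162; ½·erfc(2.162) = 0.001116.
C = 1.4 × 0.001116 = 0.00156 mg/L.

0.00156 mg/L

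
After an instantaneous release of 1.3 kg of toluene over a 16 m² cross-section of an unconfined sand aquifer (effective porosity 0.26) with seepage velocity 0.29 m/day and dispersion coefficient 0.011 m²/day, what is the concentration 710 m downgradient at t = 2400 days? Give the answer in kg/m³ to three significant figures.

0.00268 kg/m³

For an instantaneous plane source, C(x,t) = M/(n_e·A·√(4πDt)) · exp(−(x−vt)²/(4Dt)), with n_e·A the pore (flow) area.
Plume center vt = 0.29 × 2400 = 696 m, so the well at 710 m is 14 m downgradient of the peak.
√(4πDt) = 18.21 m, giving peak height M/(n_e·A·√(4πDt)) = 1.3/(0.26 × 16 × 18.21) = 0.01716 kg/m³.
(x−vt)²/(4Dt) = (14)²/(4 × 0.011 × 2400) = 1.856; exp(−1.856) = 0.1563.
C = 0.01716 × 0.1563 = 0.00268 kg/m³.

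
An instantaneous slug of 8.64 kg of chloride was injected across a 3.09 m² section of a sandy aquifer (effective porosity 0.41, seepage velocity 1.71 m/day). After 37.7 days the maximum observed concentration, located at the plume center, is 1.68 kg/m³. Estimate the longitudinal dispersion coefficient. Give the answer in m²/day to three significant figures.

0.0348 m²/day

At the plume center C_max = M/(n_e·A·√(4πDt)), so D = M²/(4πt·(n_e·A·C_max)²).
n_e·A·C_max = 0.41 × 3.09 × 1.68 = 2.128 kg/m.
D = 8.64²/(4π × 37.7 × 2.128²) = 0.0348 m²/day.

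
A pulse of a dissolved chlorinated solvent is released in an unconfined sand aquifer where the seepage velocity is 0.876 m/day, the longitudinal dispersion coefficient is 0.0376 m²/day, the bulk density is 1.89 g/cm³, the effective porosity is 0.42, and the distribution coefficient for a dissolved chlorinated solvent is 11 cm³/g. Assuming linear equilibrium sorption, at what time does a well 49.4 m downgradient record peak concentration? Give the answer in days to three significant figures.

2850 days

Retardation factor R = 1 + ρ_b·K_d/n = 1 + 1.89 × 11/0.42 = 50.50.
Sorption retards both mechanisms: v_R = v/R = 0.01735 m/day, D_R = D/R = 0.0007446 m²/day.
Peak time from v_R²t² + 2D_R t − x² = 0: t = (√(D_R² + v_R²x²) − D_R)/v_R².
√(D_R² + v_R²x²) = √(0.0007446² + 0.01735² × 49.4²) = 0.8571; v_R² = 0.0003010.
t = (0.8571 − 0.0007446)/0.0003010 = 2850 days.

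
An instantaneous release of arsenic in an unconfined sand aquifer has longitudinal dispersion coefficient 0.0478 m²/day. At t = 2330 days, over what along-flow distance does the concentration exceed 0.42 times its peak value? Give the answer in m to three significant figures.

39.3 m

The plume is Gaussian with σ = √(2Dt) = √(2 × 0.0478 × 2330) = 14.92 m.
C/C_peak = exp(−Δx²/(2σ²)) = 0.42 ⇒ Δx = σ·√(−2 ln 0.42) = 14.92 × 1.317 = 19.65 m.
Width = 2Δx = 39.3 m.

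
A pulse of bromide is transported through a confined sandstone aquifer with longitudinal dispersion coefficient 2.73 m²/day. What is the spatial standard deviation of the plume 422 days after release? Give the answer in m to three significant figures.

Dispersive spreading gives a Gaussian with σ² = 2Dt; advection only shifts the center.
σ = √(2 × 2.73 × 422) = 48.0 m.

48.0 m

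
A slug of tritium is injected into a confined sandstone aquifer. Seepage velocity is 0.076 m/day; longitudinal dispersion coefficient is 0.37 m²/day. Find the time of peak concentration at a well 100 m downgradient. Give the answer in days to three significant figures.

For the 1D instantaneous-source solution, setting ∂C/∂t = 0 at fixed x gives v²t² + 2Dt − x² = 0, so t = (√(D² + v²x²) − D)/v².
√(D² + v²x²) = √(0.37² + 0.076² × 100²) = 7.609; v² = 0.005776.
t = (7.609 − 0.37)/0.005776 = 1250 days (vs. the pure-advection estimate x/v = 1320 d).

1250 days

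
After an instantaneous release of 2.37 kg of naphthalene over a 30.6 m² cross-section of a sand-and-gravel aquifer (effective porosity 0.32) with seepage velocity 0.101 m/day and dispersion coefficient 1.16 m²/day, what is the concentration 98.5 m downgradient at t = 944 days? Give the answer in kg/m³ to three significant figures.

0.00206 kg/m³

For an instantaneous plane source, C(x,t) = M/(n_e·A·√(4πDt)) · exp(−(x−vt)²/(4Dt)), with n_e·A the pore (flow) area.
Plume center vt = 0.101 × 944 = 95.344 m, so the well at 98.5 m is 3.156 m downgradient of the peak.
√(4πDt) = 117.3 m, giving peak height M/(n_e·A·√(4πDt)) = 2.37/(0.32 × 30.6 × 117.3) = 0.002063 kg/m³.
(x−vt)²/(4Dt) = (3.156)²/(4 × 1.16 × 944) = 0.002274; exp(−0.002274) = 0.9977.
C = 0.002063 × 0.9977 = 0.00206 kg/m³.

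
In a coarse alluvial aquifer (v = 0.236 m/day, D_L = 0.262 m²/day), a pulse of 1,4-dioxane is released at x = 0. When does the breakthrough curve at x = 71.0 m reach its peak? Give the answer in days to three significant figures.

296 days

For the 1D instantaneous-source solution, setting ∂C/∂t = 0 at fixed x gives v²t² + 2Dt − x² = 0, so t = (√(D² + v²x²) − D)/v².
√(D² + v²x²) = √(0.262² + 0.236² × 71.0²) = 16.76; v² = 0.055696.
t = (16.76 − 0.262)/0.055696 = 296 days (vs. the pure-advection estimate x/v = 301 d).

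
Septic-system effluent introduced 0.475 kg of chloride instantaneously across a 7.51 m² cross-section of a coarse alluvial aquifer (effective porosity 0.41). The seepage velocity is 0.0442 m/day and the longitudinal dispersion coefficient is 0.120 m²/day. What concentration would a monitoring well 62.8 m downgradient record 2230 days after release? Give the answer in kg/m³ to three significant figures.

For an instantaneous plane source, C(x,t) = M/(n_e·A·√(4πDt)) · exp(−(x−vt)²/(4Dt)), with n_e·A the pore (flow) area.
Plume center vt = 0.0442 × 2230 = 98.566 m, so the well at 62.8 m is 35.766 m upgradient of the peak.
√(4πDt) = 57.99 m, giving peak height M/(n_e·A·√(4πDt)) = 0.475/(0.41 × 7.51 × 57.99) = 0.002660 kg/m³.
(x−vt)²/(4Dt) = (-35.766)²/(4 × 0.120 × 2230) = 1.195; exp(−1.195) = 0.3027.
C = 0.002660 × 0.3027 = 0.000805 kg/m³.

0.000805 kg/m³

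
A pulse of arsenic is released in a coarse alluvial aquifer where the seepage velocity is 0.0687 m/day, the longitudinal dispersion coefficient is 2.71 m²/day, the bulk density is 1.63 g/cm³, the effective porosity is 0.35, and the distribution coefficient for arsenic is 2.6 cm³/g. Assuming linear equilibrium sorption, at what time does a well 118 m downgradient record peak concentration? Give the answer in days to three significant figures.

16200 days

Retardation factor R = 1 + ρ_b·K_d/n = 1 + 1.63 × 2.6/0.35 = 13.11.
Sorption retards both mechanisms: v_R = v/R = 0.005240 m/day, D_R = D/R = 0.2067 m²/day.
Peak time from v_R²t² + 2D_R t − x² = 0: t = (√(D_R² + v_R²x²) − D_R)/v_R².
√(D_R² + v_R²x²) = √(0.2067² + 0.005240² × 118²) = 0.6520; v_R² = 2.746e-05.
t = (0.6520 − 0.2067)/2.746e-05 = 16200 days.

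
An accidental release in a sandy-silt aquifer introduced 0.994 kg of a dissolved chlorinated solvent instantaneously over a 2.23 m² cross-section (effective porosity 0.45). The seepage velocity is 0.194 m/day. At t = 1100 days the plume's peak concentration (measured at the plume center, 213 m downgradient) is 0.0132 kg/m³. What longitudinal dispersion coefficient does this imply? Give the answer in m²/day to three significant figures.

0.407 m²/day

At the plume center C_max = M/(n_e·A·√(4πDt)), so D = M²/(4πt·(n_e·A·C_max)²).
n_e·A·C_max = 0.45 × 2.23 × 0.0132 = 0.01325 kg/m.
D = 0.994²/(4π × 1100 × 0.01325²) = 0.407 m²/day.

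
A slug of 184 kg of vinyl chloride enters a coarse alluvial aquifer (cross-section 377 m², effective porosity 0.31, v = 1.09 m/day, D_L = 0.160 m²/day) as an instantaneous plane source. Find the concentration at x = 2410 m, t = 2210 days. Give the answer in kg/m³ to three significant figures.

0.0236 kg/m³

For an instantaneous plane source, C(x,t) = M/(n_e·A·√(4πDt)) · exp(−(x−vt)²/(4Dt)), with n_e·A the pore (flow) area.
Plume center vt = 1.09 × 2210 = 2408.9 m, so the well at 2410 m is 1.1 m downgradient of the peak.
√(4πDt) = 66.66 m, giving peak height M/(n_e·A·√(4πDt)) = 184/(0.31 × 377 × 66.66) = 0.02362 kg/m³.
(x−vt)²/(4Dt) = (1.1)²/(4 × 0.160 × 2210) = 0.0008555; exp(−0.0008555) = 0.9991.
C = 0.02362 × 0.9991 = 0.0236 kg/m³.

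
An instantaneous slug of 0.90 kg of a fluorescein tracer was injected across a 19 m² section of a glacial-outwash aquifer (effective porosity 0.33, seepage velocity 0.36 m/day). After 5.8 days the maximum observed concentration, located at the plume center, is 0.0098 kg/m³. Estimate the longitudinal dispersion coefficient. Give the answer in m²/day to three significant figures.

2.94 m²/day

At the plume center C_max = M/(n_e·A·√(4πDt)), so D = M²/(4πt·(n_e·A·C_max)²).
n_e·A·C_max = 0.33 × 19 × 0.0098 = 0.06145 kg/m.
D = 0.90²/(4π × 5.8 × 0.06145²) = 2.94 m²/day.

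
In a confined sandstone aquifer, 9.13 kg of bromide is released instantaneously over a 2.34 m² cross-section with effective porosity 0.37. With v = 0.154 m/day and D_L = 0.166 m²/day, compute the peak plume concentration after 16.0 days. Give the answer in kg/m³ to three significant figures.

1.83 kg/m³

The peak of an instantaneous 1D plume sits at x = vt; there the Gaussian factor is 1 and C_max = M/(n_e·A·√(4πDt)), where n_e·A is the pore area the mass is dissolved in.
√(4πDt) = √(4π × 0.166 × 16.0) = 5.777 m, so C_max = 9.13/(0.37 × 2.34 × 5.777) = 1.83 kg/m³.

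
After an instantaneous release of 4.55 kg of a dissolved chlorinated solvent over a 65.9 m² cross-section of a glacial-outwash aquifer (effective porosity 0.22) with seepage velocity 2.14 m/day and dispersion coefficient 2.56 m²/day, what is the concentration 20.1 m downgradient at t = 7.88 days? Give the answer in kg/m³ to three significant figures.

0.0173 kg/m³

For an instantaneous plane source, C(x,t) = M/(n_e·A·√(4πDt)) · exp(−(x−vt)²/(4Dt)), with n_e·A the pore (flow) area.
Plume center vt = 2.14 × 7.88 = 16.8632 m, so the well at 20.1 m is 3.2368 m downgradient of the peak.
√(4πDt) = 15.92 m, giving peak height M/(n_e·A·√(4πDt)) = 4.55/(0.22 × 65.9 × 15.92) = 0.01971 kg/m³.
(x−vt)²/(4Dt) = (3.2368)²/(4 × 2.56 × 7.88) = 0.1298; exp(−0.1298) = 0.8783.
C = 0.01971 × 0.8783 = 0.0173 kg/m³.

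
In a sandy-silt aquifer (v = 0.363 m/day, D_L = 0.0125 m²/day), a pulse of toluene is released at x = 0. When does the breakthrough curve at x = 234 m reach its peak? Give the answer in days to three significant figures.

For the 1D instantaneous-source solution, setting ∂C/∂t = 0 at fixed x gives v²t² + 2Dt − x² = 0, so t = (√(D² + v²x²) − D)/v².
√(D² + v²x²) = √(0.0125² + 0.363² × 234²) = 84.94; v² = 0.131769.
t = (84.94 − 0.0125)/0.131769 = 645 days (vs. the pure-advection estimate x/v = 645 d).

645 days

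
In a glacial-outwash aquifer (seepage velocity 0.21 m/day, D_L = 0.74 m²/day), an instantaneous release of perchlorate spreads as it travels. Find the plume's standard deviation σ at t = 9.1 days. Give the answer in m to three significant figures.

3.67 m

Dispersive spreading gives a Gaussian with σ² = 2Dt; advection only shifts the center.
σ = √(2 × 0.74 × 9.1) = 3.67 m.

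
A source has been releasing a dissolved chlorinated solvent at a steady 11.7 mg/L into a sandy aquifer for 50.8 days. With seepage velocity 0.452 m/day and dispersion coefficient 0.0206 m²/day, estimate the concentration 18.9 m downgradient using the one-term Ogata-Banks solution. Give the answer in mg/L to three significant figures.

For a continuous step input, C/C₀ ≈ ½·erfc((x−vt)/(2√(Dt))).
vt = 0.452 × 50.8 = 22.9616 m and 2√(Dt) = 2√(0.0206 × 50.8) = 2.046 m.
Argument (x−vt)/(2√(Dt)) = (18.9 − 22.9616)/2.046 = -1.985; ½·erfc(-1.985) = 0.9975.
C = 11.7 × 0.9975 = 11.7 mg/L.

11.7 mg/L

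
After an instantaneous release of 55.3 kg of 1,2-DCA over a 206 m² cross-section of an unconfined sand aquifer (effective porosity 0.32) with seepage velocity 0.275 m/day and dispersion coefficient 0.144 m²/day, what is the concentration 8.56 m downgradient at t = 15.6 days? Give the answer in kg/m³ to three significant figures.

0.0208 kg/m³

For an instantaneous plane source, C(x,t) = M/(n_e·A·√(4πDt)) · exp(−(x−vt)²/(4Dt)), with n_e·A the pore (flow) area.
Plume center vt = 0.275 × 15.6 = 4.29 m, so the well at 8.56 m is 4.27 m downgradient of the peak.
√(4πDt) = 5.313 m, giving peak height M/(n_e·A·√(4πDt)) = 55.3/(0.32 × 206 × 5.313) = 0.1579 kg/m³.
(x−vt)²/(4Dt) = (4.27)²/(4 × 0.144 × 15.6) = 2.029; exp(−2.029) = 0.1315.
C = 0.1579 × 0.1315 = 0.0208 kg/m³.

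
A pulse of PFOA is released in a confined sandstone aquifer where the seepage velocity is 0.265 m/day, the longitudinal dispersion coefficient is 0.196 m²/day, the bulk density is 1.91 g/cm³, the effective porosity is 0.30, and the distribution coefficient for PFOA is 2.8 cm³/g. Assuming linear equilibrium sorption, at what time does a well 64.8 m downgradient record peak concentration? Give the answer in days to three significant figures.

4550 days

Retardation factor R = 1 + ρ_b·K_d/n = 1 + 1.91 × 2.8/0.30 = 18.83.
Sorption retards both mechanisms: v_R = v/R = 0.01407 m/day, D_R = D/R = 0.01041 m²/day.
Peak time from v_R²t² + 2D_R t − x² = 0: t = (√(D_R² + v_R²x²) − D_R)/v_R².
√(D_R² + v_R²x²) = √(0.01041² + 0.01407² × 64.8²) = 0.9118; v_R² = 0.0001980.
t = (0.9118 − 0.01041)/0.0001980 = 4550 days.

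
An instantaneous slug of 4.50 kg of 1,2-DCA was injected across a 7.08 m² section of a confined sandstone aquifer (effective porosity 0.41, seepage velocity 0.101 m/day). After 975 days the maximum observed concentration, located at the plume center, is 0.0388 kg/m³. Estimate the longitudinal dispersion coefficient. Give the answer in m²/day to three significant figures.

At the plume center C_max = M/(n_e·A·√(4πDt)), so D = M²/(4πt·(n_e·A·C_max)²).
n_e·A·C_max = 0.41 × 7.08 × 0.0388 = 0.1126 kg/m.
D = 4.50²/(4π × 975 × 0.1126²) = 0.130 m²/day.

0.130 m²/day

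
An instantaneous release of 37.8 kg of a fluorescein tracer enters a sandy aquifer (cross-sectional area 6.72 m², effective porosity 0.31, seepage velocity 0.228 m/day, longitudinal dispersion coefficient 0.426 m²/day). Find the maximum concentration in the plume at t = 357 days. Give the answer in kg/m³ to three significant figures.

The peak of an instantaneous 1D plume sits at x = vt; there the Gaussian factor is 1 and C_max = M/(n_e·A·√(4πDt)), where n_e·A is the pore area the mass is dissolved in.
√(4πDt) = √(4π × 0.426 × 357) = 43.72 m, so C_max = 37.8/(0.31 × 6.72 × 43.72) = 0.415 kg/m³.

0.415 kg/m³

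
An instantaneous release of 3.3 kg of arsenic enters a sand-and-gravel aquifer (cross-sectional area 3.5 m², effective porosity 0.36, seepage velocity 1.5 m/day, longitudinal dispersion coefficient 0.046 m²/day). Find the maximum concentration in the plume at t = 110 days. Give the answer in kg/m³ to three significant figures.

The peak of an instantaneous 1D plume sits at x = vt; there the Gaussian factor is 1 and C_max = M/(n_e·A·√(4πDt)), where n_e·A is the pore area the mass is dissolved in.
√(4πDt) = √(4π × 0.046 × 110) = 7.974 m, so C_max = 3.3/(0.36 × 3.5 × 7.974) = 0.328 kg/m³.

0.328 kg/m³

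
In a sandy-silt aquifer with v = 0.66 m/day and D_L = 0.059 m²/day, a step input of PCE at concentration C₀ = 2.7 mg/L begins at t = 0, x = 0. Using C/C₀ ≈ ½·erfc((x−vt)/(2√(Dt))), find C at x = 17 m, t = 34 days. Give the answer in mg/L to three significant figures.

For a continuous step input, C/C₀ ≈ ½·erfc((x−vt)/(2√(Dt))).
vt = 0.66 × 34 = 22.44 m and 2√(Dt) = 2√(0.059 × 34) = 2.833 m.
Argument (x−vt)/(2√(Dt)) = (17 − 22.44)/2.833 = -1.920; ½·erfc(-1.920) = 0.9967.
C = 2.7 × 0.9967 = 2.69 mg/L.

2.69 mg/L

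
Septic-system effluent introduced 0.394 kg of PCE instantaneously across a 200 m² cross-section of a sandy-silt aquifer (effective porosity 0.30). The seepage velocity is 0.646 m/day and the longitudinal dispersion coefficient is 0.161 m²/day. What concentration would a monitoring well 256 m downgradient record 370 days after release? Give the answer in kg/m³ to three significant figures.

7.16e-05 kg/m³

For an instantaneous plane source, C(x,t) = M/(n_e·A·√(4πDt)) · exp(−(x−vt)²/(4Dt)), with n_e·A the pore (flow) area.
Plume center vt = 0.646 × 370 = 239.02 m, so the well at 256 m is 16.98 m downgradient of the peak.
√(4πDt) = 27.36 m, giving peak height M/(n_e·A·√(4πDt)) = 0.394/(0.30 × 200 × 27.36) = 0.0002400 kg/m³.
(x−vt)²/(4Dt) = (16.98)²/(4 × 0.161 × 370) = 1.210; exp(−1.210) = 0.2982.
C = 0.0002400 × 0.2982 = 7.16e-05 kg/m³.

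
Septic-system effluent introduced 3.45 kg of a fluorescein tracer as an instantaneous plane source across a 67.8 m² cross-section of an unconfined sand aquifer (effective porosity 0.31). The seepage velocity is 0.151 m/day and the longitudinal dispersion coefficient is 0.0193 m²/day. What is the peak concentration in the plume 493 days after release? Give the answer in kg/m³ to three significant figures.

The peak of an instantaneous 1D plume sits at x = vt; there the Gaussian factor is 1 and C_max = M/(n_e·A·√(4πDt)), where n_e·A is the pore area the mass is dissolved in.
√(4πDt) = √(4π × 0.0193 × 493) = 10.93 m, so C_max = 3.45/(0.31 × 67.8 × 10.93) = 0.0150 kg/m³.

0.0150 kg/m³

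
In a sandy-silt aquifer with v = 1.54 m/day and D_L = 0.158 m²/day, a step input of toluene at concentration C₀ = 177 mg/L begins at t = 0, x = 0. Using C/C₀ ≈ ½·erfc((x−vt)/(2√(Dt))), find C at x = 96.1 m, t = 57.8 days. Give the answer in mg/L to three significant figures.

8.60 mg/L

For a continuous step input, C/C₀ ≈ ½·erfc((x−vt)/(2√(Dt))).
vt = 1.54 × 57.8 = 89.012 m and 2√(Dt) = 2√(0.158 × 57.8) = 6.044 m.
Argument (x−vt)/(2√(Dt)) = (96.1 − 89.012)/6.044 = 1.173; ½·erfc(1.173) = 0.04857.
C = 177 × 0.04857 = 8.60 mg/L.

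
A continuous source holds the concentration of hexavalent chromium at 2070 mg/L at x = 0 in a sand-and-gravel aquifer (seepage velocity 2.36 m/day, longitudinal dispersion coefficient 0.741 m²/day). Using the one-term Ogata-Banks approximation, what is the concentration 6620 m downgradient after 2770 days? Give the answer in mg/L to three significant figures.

203 mg/L

For a continuous step input, C/C₀ ≈ ½·erfc((x−vt)/(2√(Dt))).
vt = 2.36 × 2770 = 6537.2 m and 2√(Dt) = 2√(0.741 × 2770) = 90.61 m.
Argument (x−vt)/(2√(Dt)) = (6620 − 6537.2)/90.61 = 0.9138; ½·erfc(0.9138) = 0.09813.
C = 2070 × 0.09813 = 203 mg/L.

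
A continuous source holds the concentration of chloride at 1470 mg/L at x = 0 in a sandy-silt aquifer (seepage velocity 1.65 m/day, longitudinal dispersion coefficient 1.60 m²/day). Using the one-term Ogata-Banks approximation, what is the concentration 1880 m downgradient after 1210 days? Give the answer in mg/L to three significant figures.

1430 mg/L

For a continuous step input, C/C₀ ≈ ½·erfc((x−vt)/(2√(Dt))).
vt = 1.65 × 1210 = 1996.5 m and 2√(Dt) = 2√(1.60 × 1210) = 88.00 m.
Argument (x−vt)/(2√(Dt)) = (1880 − 1996.5)/88.00 = -1.324; ½·erfc(-1.324) = 0.9694.
C = 1470 × 0.9694 = 1430 mg/L.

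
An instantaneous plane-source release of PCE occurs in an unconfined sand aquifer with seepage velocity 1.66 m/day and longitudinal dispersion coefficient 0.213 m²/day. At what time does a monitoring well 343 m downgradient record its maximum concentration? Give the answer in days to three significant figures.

For the 1D instantaneous-source solution, setting ∂C/∂t = 0 at fixed x gives v²t² + 2Dt − x² = 0, so t = (√(D² + v²x²) − D)/v².
√(D² + v²x²) = √(0.213² + 1.66² × 343²) = 569.4; v² = 2.7556.
t = (569.4 − 0.213)/2.7556 = 207 days (vs. the pure-advection estimate x/v = 207 d).

207 days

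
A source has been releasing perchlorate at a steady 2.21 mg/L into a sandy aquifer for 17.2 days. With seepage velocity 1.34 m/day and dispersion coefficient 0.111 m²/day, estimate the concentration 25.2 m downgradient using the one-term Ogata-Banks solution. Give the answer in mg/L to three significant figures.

0.299 mg/L

For a continuous step input, C/C₀ ≈ ½·erfc((x−vt)/(2√(Dt))).
vt = 1.34 × 17.2 = 23.048 m and 2√(Dt) = 2√(0.111 × 17.2) = 2.763 m.
Argument (x−vt)/(2√(Dt)) = (25.2 − 23.048)/2.763 = 0.7789; ½·erfc(0.7789) = 0.1353.
C = 2.21 × 0.1353 = 0.299 mg/L.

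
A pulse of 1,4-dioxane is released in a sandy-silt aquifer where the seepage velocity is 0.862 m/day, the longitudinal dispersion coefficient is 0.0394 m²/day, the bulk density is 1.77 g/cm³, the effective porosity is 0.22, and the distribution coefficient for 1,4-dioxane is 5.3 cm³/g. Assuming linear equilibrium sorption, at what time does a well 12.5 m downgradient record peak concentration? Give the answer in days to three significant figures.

Retardation factor R = 1 + ρ_b·K_d/n = 1 + 1.77 × 5.3/0.22 = 43.64.
Sorption retards both mechanisms: v_R = v/R = 0.01975 m/day, D_R = D/R = 0.0009028 m²/day.
Peak time from v_R²t² + 2D_R t − x² = 0: t = (√(D_R² + v_R²x²) − D_R)/v_R².
√(D_R² + v_R²x²) = √(0.0009028² + 0.01975² × 12.5²) = 0.2469; v_R² = 0.0003901.
t = (0.2469 − 0.0009028)/0.0003901 = 631 days.

631 days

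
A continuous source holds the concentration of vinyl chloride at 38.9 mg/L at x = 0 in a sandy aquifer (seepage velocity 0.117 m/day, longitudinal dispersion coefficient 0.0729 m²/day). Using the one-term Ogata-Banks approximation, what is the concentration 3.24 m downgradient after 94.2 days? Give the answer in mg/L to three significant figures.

For a continuous step input, C/C₀ ≈ ½·erfc((x−vt)/(2√(Dt))).
vt = 0.117 × 94.2 = 11.0214 m and 2√(Dt) = 2√(0.0729 × 94.2) = 5.241 m.
Argument (x−vt)/(2√(Dt)) = (3.24 − 11.0214)/5.241 = -1.485; ½·erfc(-1.485) = 0.9821.
C = 38.9 × 0.9821 = 38.2 mg/L.

38.2 mg/L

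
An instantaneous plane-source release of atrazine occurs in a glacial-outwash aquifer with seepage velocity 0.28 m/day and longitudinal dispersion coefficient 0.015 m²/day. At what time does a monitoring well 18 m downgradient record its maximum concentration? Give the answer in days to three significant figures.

64.1 days

For the 1D instantaneous-source solution, setting ∂C/∂t = 0 at fixed x gives v²t² + 2Dt − x² = 0, so t = (√(D² + v²x²) − D)/v².
√(D² + v²x²) = √(0.015² + 0.28² × 18²) = 5.040; v² = 0.0784.
t = (5.040 − 0.015)/0.0784 = 64.1 days (vs. the pure-advection estimate x/v = 64.3 d).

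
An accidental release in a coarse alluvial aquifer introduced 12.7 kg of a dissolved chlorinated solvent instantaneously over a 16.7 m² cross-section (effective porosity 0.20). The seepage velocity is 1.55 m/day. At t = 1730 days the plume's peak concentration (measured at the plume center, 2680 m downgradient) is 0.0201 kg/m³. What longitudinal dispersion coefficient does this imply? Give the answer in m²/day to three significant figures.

At the plume center C_max = M/(n_e·A·√(4πDt)), so D = M²/(4πt·(n_e·A·C_max)²).
n_e·A·C_max = 0.20 × 16.7 × 0.0201 = 0.06713 kg/m.
D = 12.7²/(4π × 1730 × 0.06713²) = 1.65 m²/day.

1.65 m²/day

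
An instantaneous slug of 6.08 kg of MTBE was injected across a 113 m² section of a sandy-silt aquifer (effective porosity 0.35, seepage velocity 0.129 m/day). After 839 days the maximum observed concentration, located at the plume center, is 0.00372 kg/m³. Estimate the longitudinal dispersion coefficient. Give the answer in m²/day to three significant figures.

At the plume center C_max = M/(n_e·A·√(4πDt)), so D = M²/(4πt·(n_e·A·C_max)²).
n_e·A·C_max = 0.35 × 113 × 0.00372 = 0.1471 kg/m.
D = 6.08²/(4π × 839 × 0.1471²) = 0.162 m²/day.

0.162 m²/day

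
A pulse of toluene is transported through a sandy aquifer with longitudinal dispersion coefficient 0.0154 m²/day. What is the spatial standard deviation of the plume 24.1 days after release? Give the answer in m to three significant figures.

0.862 m

Dispersive spreading gives a Gaussian with σ² = 2Dt; advection only shifts the center.
σ = √(2 × 0.0154 × 24.1) = 0.862 m.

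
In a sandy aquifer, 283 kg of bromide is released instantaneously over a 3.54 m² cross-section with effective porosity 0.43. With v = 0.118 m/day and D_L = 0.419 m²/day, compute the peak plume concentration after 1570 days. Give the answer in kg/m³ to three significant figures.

The peak of an instantaneous 1D plume sits at x = vt; there the Gaussian factor is 1 and C_max = M/(n_e·A·√(4πDt)), where n_e·A is the pore area the mass is dissolved in.
√(4πDt) = √(4π × 0.419 × 1570) = 90.92 m, so C_max = 283/(0.43 × 3.54 × 90.92) = 2.04 kg/m³.

2.04 kg/m³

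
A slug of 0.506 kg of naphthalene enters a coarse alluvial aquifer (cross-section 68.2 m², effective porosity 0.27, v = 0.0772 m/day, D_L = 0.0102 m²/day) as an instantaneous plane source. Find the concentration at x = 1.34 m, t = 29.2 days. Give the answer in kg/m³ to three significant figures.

0.00704 kg/m³

For an instantaneous plane source, C(x,t) = M/(n_e·A·√(4πDt)) · exp(−(x−vt)²/(4Dt)), with n_e·A the pore (flow) area.
Plume center vt = 0.0772 × 29.2 = 2.25424 m, so the well at 1.34 m is 0.91424 m upgradient of the peak.
√(4πDt) = 1.935 m, giving peak height M/(n_e·A·√(4πDt)) = 0.506/(0.27 × 68.2 × 1.935) = 0.01420 kg/m³.
(x−vt)²/(4Dt) = (-0.91424)²/(4 × 0.0102 × 29.2) = 0.7016; exp(−0.7016) = 0.4958.
C = 0.01420 × 0.4958 = 0.00704 kg/m³.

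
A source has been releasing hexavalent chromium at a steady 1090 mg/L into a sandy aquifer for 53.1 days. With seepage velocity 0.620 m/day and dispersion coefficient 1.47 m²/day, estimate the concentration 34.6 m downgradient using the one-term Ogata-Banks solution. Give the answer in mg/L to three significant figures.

For a continuous step input, C/C₀ ≈ ½·erfc((x−vt)/(2√(Dt))).
vt = 0.620 × 53.1 = 32.922 m and 2√(Dt) = 2√(1.47 × 53.1) = 17.67 m.
Argument (x−vt)/(2√(Dt)) = (34.6 − 32.922)/17.67 = 0.09496; ½·erfc(0.09496) = 0.4466.
C = 1090 × 0.4466 = 487 mg/L.

487 mg/L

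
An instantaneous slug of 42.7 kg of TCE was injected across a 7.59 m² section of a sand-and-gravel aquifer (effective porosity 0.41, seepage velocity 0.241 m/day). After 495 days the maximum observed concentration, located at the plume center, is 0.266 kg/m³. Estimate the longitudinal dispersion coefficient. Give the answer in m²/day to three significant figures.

0.428 m²/day

At the plume center C_max = M/(n_e·A·√(4πDt)), so D = M²/(4πt·(n_e·A·C_max)²).
n_e·A·C_max = 0.41 × 7.59 × 0.266 = 0.8278 kg/m.
D = 42.7²/(4π × 495 × 0.8278²) = 0.428 m²/day.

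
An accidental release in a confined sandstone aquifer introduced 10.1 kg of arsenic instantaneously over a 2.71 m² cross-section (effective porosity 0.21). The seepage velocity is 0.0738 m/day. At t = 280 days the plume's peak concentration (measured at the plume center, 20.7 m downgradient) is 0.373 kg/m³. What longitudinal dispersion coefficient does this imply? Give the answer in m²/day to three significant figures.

At the plume center C_max = M/(n_e·A·√(4πDt)), so D = M²/(4πt·(n_e·A·C_max)²).
n_e·A·C_max = 0.21 × 2.71 × 0.373 = 0.2123 kg/m.
D = 10.1²/(4π × 280 × 0.2123²) = 0.643 m²/day.

0.643 m²/day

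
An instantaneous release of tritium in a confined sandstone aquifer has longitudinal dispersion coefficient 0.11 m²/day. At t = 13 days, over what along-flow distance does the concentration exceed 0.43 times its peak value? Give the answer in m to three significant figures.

The plume is Gaussian with σ = √(2Dt) = √(2 × 0.11 × 13) = 1.691 m.
C/C_peak = exp(−Δx²/(2σ²)) = 0.43 ⇒ Δx = σ·√(−2 ln 0.43) = 1.691 × 1.299 = 2.197 m.
Width = 2Δx = 4.39 m.

4.39 m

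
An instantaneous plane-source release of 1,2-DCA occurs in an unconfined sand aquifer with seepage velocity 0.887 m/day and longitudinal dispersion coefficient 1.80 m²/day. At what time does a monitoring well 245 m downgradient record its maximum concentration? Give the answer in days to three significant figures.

274 days

For the 1D instantaneous-source solution, setting ∂C/∂t = 0 at fixed x gives v²t² + 2Dt − x² = 0, so t = (√(D² + v²x²) − D)/v².
√(D² + v²x²) = √(1.80² + 0.887² × 245²) = 217.3; v² = 0.786769.
t = (217.3 − 1.80)/0.786769 = 274 days (vs. the pure-advection estimate x/v = 276 d).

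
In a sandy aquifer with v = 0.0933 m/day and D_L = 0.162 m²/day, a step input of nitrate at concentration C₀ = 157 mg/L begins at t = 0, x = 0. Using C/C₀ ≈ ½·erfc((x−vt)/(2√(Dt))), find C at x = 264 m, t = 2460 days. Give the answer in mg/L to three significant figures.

17.4 mg/L

For a continuous step input, C/C₀ ≈ ½·erfc((x−vt)/(2√(Dt))).
vt = 0.0933 × 2460 = 229.518 m and 2√(Dt) = 2√(0.162 × 2460) = 39.93 m.
Argument (x−vt)/(2√(Dt)) = (264 − 229.518)/39.93 = 0.8636; ½·erfc(0.8636) = 0.1110.
C = 157 × 0.1110 = 17.4 mg/L.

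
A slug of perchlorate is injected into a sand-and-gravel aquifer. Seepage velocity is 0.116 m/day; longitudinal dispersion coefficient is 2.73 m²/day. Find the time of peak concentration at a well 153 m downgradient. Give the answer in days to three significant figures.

1130 days

For the 1D instantaneous-source solution, setting ∂C/∂t = 0 at fixed x gives v²t² + 2Dt − x² = 0, so t = (√(D² + v²x²) − D)/v².
√(D² + v²x²) = √(2.73² + 0.116² × 153²) = 17.96; v² = 0.013456.
t = (17.96 − 2.73)/0.013456 = 1130 days (vs. the pure-advection estimate x/v = 1320 d).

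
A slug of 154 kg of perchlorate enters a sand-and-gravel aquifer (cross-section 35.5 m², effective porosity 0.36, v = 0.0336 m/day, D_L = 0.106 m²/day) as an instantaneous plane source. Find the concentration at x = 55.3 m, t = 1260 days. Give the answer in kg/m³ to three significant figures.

For an instantaneous plane source, C(x,t) = M/(n_e·A·√(4πDt)) · exp(−(x−vt)²/(4Dt)), with n_e·A the pore (flow) area.
Plume center vt = 0.0336 × 1260 = 42.336 m, so the well at 55.3 m is 12.964 m downgradient of the peak.
√(4πDt) = 40.97 m, giving peak height M/(n_e·A·√(4πDt)) = 154/(0.36 × 35.5 × 40.97) = 0.2941 kg/m³.
(x−vt)²/(4Dt) = (12.964)²/(4 × 0.106 × 1260) = 0.3146; exp(−0.3146) = 0.7301.
C = 0.2941 × 0.7301 = 0.215 kg/m³.

0.215 kg/m³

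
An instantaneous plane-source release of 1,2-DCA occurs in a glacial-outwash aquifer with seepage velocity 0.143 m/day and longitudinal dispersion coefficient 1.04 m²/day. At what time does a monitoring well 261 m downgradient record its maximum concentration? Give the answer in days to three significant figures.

1780 days

For the 1D instantaneous-source solution, setting ∂C/∂t = 0 at fixed x gives v²t² + 2Dt − x² = 0, so t = (√(D² + v²x²) − D)/v².
√(D² + v²x²) = √(1.04² + 0.143² × 261²) = 37.34; v² = 0.020449.
t = (37.34 − 1.04)/0.020449 = 1780 days (vs. the pure-advection estimate x/v = 1830 d).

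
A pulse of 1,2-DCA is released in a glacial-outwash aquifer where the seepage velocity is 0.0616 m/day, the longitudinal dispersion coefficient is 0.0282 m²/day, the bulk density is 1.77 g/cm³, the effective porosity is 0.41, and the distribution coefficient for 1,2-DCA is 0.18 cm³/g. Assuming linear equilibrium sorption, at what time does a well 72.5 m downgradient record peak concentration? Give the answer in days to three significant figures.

Retardation factor R = 1 + ρ_b·K_d/n = 1 + 1.77 × 0.18/0.41 = 1.777.
Sorption retards both mechanisms: v_R = v/R = 0.03467 m/day, D_R = D/R = 0.01587 m²/day.
Peak time from v_R²t² + 2D_R t − x² = 0: t = (√(D_R² + v_R²x²) − D_R)/v_R².
√(D_R² + v_R²x²) = √(0.01587² + 0.03467² × 72.5²) = 2.514; v_R² = 0.001202.
t = (2.514 − 0.01587)/0.001202 = 2080 days.

2080 days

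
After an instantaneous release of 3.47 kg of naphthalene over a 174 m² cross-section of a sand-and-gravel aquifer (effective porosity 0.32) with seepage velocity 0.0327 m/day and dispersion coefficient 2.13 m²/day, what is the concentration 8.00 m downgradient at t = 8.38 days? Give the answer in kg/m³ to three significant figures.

0.00180 kg/m³

For an instantaneous plane source, C(x,t) = M/(n_e·A·√(4πDt)) · exp(−(x−vt)²/(4Dt)), with n_e·A the pore (flow) area.
Plume center vt = 0.0327 × 8.38 = 0.274026 m, so the well at 8.00 m is 7.725974 m downgradient of the peak.
√(4πDt) = 14.98 m, giving peak height M/(n_e·A·√(4πDt)) = 3.47/(0.32 × 174 × 14.98) = 0.004160 kg/m³.
(x−vt)²/(4Dt) = (7.725974)²/(4 × 2.13 × 8.38) = 0.8360; exp(−0.8360) = 0.4334.
C = 0.004160 × 0.4334 = 0.00180 kg/m³.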